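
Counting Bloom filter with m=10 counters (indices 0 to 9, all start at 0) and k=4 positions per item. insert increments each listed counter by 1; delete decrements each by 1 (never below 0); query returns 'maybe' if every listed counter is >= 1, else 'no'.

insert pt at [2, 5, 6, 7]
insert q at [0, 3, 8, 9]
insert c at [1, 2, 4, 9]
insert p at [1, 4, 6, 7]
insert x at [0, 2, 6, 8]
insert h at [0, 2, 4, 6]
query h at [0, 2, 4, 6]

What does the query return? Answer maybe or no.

Answer: maybe

Derivation:
Step 1: insert pt at [2, 5, 6, 7] -> counters=[0,0,1,0,0,1,1,1,0,0]
Step 2: insert q at [0, 3, 8, 9] -> counters=[1,0,1,1,0,1,1,1,1,1]
Step 3: insert c at [1, 2, 4, 9] -> counters=[1,1,2,1,1,1,1,1,1,2]
Step 4: insert p at [1, 4, 6, 7] -> counters=[1,2,2,1,2,1,2,2,1,2]
Step 5: insert x at [0, 2, 6, 8] -> counters=[2,2,3,1,2,1,3,2,2,2]
Step 6: insert h at [0, 2, 4, 6] -> counters=[3,2,4,1,3,1,4,2,2,2]
Query h: check counters[0]=3 counters[2]=4 counters[4]=3 counters[6]=4 -> maybe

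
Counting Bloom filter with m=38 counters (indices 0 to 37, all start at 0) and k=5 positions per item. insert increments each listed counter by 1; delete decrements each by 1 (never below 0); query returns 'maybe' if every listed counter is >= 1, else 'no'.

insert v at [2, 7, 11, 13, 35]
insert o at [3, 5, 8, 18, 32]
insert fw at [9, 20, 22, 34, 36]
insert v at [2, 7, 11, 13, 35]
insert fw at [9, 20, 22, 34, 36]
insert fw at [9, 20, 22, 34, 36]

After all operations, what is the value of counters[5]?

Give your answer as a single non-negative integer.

Answer: 1

Derivation:
Step 1: insert v at [2, 7, 11, 13, 35] -> counters=[0,0,1,0,0,0,0,1,0,0,0,1,0,1,0,0,0,0,0,0,0,0,0,0,0,0,0,0,0,0,0,0,0,0,0,1,0,0]
Step 2: insert o at [3, 5, 8, 18, 32] -> counters=[0,0,1,1,0,1,0,1,1,0,0,1,0,1,0,0,0,0,1,0,0,0,0,0,0,0,0,0,0,0,0,0,1,0,0,1,0,0]
Step 3: insert fw at [9, 20, 22, 34, 36] -> counters=[0,0,1,1,0,1,0,1,1,1,0,1,0,1,0,0,0,0,1,0,1,0,1,0,0,0,0,0,0,0,0,0,1,0,1,1,1,0]
Step 4: insert v at [2, 7, 11, 13, 35] -> counters=[0,0,2,1,0,1,0,2,1,1,0,2,0,2,0,0,0,0,1,0,1,0,1,0,0,0,0,0,0,0,0,0,1,0,1,2,1,0]
Step 5: insert fw at [9, 20, 22, 34, 36] -> counters=[0,0,2,1,0,1,0,2,1,2,0,2,0,2,0,0,0,0,1,0,2,0,2,0,0,0,0,0,0,0,0,0,1,0,2,2,2,0]
Step 6: insert fw at [9, 20, 22, 34, 36] -> counters=[0,0,2,1,0,1,0,2,1,3,0,2,0,2,0,0,0,0,1,0,3,0,3,0,0,0,0,0,0,0,0,0,1,0,3,2,3,0]
Final counters=[0,0,2,1,0,1,0,2,1,3,0,2,0,2,0,0,0,0,1,0,3,0,3,0,0,0,0,0,0,0,0,0,1,0,3,2,3,0] -> counters[5]=1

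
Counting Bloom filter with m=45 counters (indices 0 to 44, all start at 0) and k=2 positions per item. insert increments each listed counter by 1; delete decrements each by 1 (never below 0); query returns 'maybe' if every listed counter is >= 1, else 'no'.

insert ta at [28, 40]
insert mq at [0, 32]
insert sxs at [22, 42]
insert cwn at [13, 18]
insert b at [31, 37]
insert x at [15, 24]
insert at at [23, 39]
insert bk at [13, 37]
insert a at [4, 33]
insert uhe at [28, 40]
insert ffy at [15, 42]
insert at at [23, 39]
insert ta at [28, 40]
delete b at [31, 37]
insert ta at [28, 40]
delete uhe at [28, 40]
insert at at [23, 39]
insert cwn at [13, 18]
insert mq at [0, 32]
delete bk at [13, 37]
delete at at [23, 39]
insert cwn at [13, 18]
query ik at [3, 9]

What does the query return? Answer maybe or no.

Step 1: insert ta at [28, 40] -> counters=[0,0,0,0,0,0,0,0,0,0,0,0,0,0,0,0,0,0,0,0,0,0,0,0,0,0,0,0,1,0,0,0,0,0,0,0,0,0,0,0,1,0,0,0,0]
Step 2: insert mq at [0, 32] -> counters=[1,0,0,0,0,0,0,0,0,0,0,0,0,0,0,0,0,0,0,0,0,0,0,0,0,0,0,0,1,0,0,0,1,0,0,0,0,0,0,0,1,0,0,0,0]
Step 3: insert sxs at [22, 42] -> counters=[1,0,0,0,0,0,0,0,0,0,0,0,0,0,0,0,0,0,0,0,0,0,1,0,0,0,0,0,1,0,0,0,1,0,0,0,0,0,0,0,1,0,1,0,0]
Step 4: insert cwn at [13, 18] -> counters=[1,0,0,0,0,0,0,0,0,0,0,0,0,1,0,0,0,0,1,0,0,0,1,0,0,0,0,0,1,0,0,0,1,0,0,0,0,0,0,0,1,0,1,0,0]
Step 5: insert b at [31, 37] -> counters=[1,0,0,0,0,0,0,0,0,0,0,0,0,1,0,0,0,0,1,0,0,0,1,0,0,0,0,0,1,0,0,1,1,0,0,0,0,1,0,0,1,0,1,0,0]
Step 6: insert x at [15, 24] -> counters=[1,0,0,0,0,0,0,0,0,0,0,0,0,1,0,1,0,0,1,0,0,0,1,0,1,0,0,0,1,0,0,1,1,0,0,0,0,1,0,0,1,0,1,0,0]
Step 7: insert at at [23, 39] -> counters=[1,0,0,0,0,0,0,0,0,0,0,0,0,1,0,1,0,0,1,0,0,0,1,1,1,0,0,0,1,0,0,1,1,0,0,0,0,1,0,1,1,0,1,0,0]
Step 8: insert bk at [13, 37] -> counters=[1,0,0,0,0,0,0,0,0,0,0,0,0,2,0,1,0,0,1,0,0,0,1,1,1,0,0,0,1,0,0,1,1,0,0,0,0,2,0,1,1,0,1,0,0]
Step 9: insert a at [4, 33] -> counters=[1,0,0,0,1,0,0,0,0,0,0,0,0,2,0,1,0,0,1,0,0,0,1,1,1,0,0,0,1,0,0,1,1,1,0,0,0,2,0,1,1,0,1,0,0]
Step 10: insert uhe at [28, 40] -> counters=[1,0,0,0,1,0,0,0,0,0,0,0,0,2,0,1,0,0,1,0,0,0,1,1,1,0,0,0,2,0,0,1,1,1,0,0,0,2,0,1,2,0,1,0,0]
Step 11: insert ffy at [15, 42] -> counters=[1,0,0,0,1,0,0,0,0,0,0,0,0,2,0,2,0,0,1,0,0,0,1,1,1,0,0,0,2,0,0,1,1,1,0,0,0,2,0,1,2,0,2,0,0]
Step 12: insert at at [23, 39] -> counters=[1,0,0,0,1,0,0,0,0,0,0,0,0,2,0,2,0,0,1,0,0,0,1,2,1,0,0,0,2,0,0,1,1,1,0,0,0,2,0,2,2,0,2,0,0]
Step 13: insert ta at [28, 40] -> counters=[1,0,0,0,1,0,0,0,0,0,0,0,0,2,0,2,0,0,1,0,0,0,1,2,1,0,0,0,3,0,0,1,1,1,0,0,0,2,0,2,3,0,2,0,0]
Step 14: delete b at [31, 37] -> counters=[1,0,0,0,1,0,0,0,0,0,0,0,0,2,0,2,0,0,1,0,0,0,1,2,1,0,0,0,3,0,0,0,1,1,0,0,0,1,0,2,3,0,2,0,0]
Step 15: insert ta at [28, 40] -> counters=[1,0,0,0,1,0,0,0,0,0,0,0,0,2,0,2,0,0,1,0,0,0,1,2,1,0,0,0,4,0,0,0,1,1,0,0,0,1,0,2,4,0,2,0,0]
Step 16: delete uhe at [28, 40] -> counters=[1,0,0,0,1,0,0,0,0,0,0,0,0,2,0,2,0,0,1,0,0,0,1,2,1,0,0,0,3,0,0,0,1,1,0,0,0,1,0,2,3,0,2,0,0]
Step 17: insert at at [23, 39] -> counters=[1,0,0,0,1,0,0,0,0,0,0,0,0,2,0,2,0,0,1,0,0,0,1,3,1,0,0,0,3,0,0,0,1,1,0,0,0,1,0,3,3,0,2,0,0]
Step 18: insert cwn at [13, 18] -> counters=[1,0,0,0,1,0,0,0,0,0,0,0,0,3,0,2,0,0,2,0,0,0,1,3,1,0,0,0,3,0,0,0,1,1,0,0,0,1,0,3,3,0,2,0,0]
Step 19: insert mq at [0, 32] -> counters=[2,0,0,0,1,0,0,0,0,0,0,0,0,3,0,2,0,0,2,0,0,0,1,3,1,0,0,0,3,0,0,0,2,1,0,0,0,1,0,3,3,0,2,0,0]
Step 20: delete bk at [13, 37] -> counters=[2,0,0,0,1,0,0,0,0,0,0,0,0,2,0,2,0,0,2,0,0,0,1,3,1,0,0,0,3,0,0,0,2,1,0,0,0,0,0,3,3,0,2,0,0]
Step 21: delete at at [23, 39] -> counters=[2,0,0,0,1,0,0,0,0,0,0,0,0,2,0,2,0,0,2,0,0,0,1,2,1,0,0,0,3,0,0,0,2,1,0,0,0,0,0,2,3,0,2,0,0]
Step 22: insert cwn at [13, 18] -> counters=[2,0,0,0,1,0,0,0,0,0,0,0,0,3,0,2,0,0,3,0,0,0,1,2,1,0,0,0,3,0,0,0,2,1,0,0,0,0,0,2,3,0,2,0,0]
Query ik: check counters[3]=0 counters[9]=0 -> no

Answer: no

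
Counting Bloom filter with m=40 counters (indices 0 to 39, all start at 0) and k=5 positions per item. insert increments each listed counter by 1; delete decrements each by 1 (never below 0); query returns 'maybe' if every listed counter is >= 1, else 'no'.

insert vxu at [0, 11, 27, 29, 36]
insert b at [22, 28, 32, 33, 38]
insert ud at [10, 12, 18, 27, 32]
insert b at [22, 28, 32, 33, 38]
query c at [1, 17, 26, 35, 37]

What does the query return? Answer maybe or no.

Step 1: insert vxu at [0, 11, 27, 29, 36] -> counters=[1,0,0,0,0,0,0,0,0,0,0,1,0,0,0,0,0,0,0,0,0,0,0,0,0,0,0,1,0,1,0,0,0,0,0,0,1,0,0,0]
Step 2: insert b at [22, 28, 32, 33, 38] -> counters=[1,0,0,0,0,0,0,0,0,0,0,1,0,0,0,0,0,0,0,0,0,0,1,0,0,0,0,1,1,1,0,0,1,1,0,0,1,0,1,0]
Step 3: insert ud at [10, 12, 18, 27, 32] -> counters=[1,0,0,0,0,0,0,0,0,0,1,1,1,0,0,0,0,0,1,0,0,0,1,0,0,0,0,2,1,1,0,0,2,1,0,0,1,0,1,0]
Step 4: insert b at [22, 28, 32, 33, 38] -> counters=[1,0,0,0,0,0,0,0,0,0,1,1,1,0,0,0,0,0,1,0,0,0,2,0,0,0,0,2,2,1,0,0,3,2,0,0,1,0,2,0]
Query c: check counters[1]=0 counters[17]=0 counters[26]=0 counters[35]=0 counters[37]=0 -> no

Answer: no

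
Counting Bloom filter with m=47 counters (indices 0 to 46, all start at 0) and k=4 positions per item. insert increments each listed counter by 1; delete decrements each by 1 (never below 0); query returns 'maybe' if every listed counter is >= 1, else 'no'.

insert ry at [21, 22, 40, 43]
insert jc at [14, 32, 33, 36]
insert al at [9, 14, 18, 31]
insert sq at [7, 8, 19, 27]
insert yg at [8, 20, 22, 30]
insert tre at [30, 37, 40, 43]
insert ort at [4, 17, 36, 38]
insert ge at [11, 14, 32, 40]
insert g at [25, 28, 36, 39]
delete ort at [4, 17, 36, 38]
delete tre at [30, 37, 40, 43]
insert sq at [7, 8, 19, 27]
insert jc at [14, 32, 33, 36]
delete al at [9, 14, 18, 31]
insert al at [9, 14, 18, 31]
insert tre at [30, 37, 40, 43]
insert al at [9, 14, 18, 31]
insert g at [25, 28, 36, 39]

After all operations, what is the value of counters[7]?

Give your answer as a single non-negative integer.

Answer: 2

Derivation:
Step 1: insert ry at [21, 22, 40, 43] -> counters=[0,0,0,0,0,0,0,0,0,0,0,0,0,0,0,0,0,0,0,0,0,1,1,0,0,0,0,0,0,0,0,0,0,0,0,0,0,0,0,0,1,0,0,1,0,0,0]
Step 2: insert jc at [14, 32, 33, 36] -> counters=[0,0,0,0,0,0,0,0,0,0,0,0,0,0,1,0,0,0,0,0,0,1,1,0,0,0,0,0,0,0,0,0,1,1,0,0,1,0,0,0,1,0,0,1,0,0,0]
Step 3: insert al at [9, 14, 18, 31] -> counters=[0,0,0,0,0,0,0,0,0,1,0,0,0,0,2,0,0,0,1,0,0,1,1,0,0,0,0,0,0,0,0,1,1,1,0,0,1,0,0,0,1,0,0,1,0,0,0]
Step 4: insert sq at [7, 8, 19, 27] -> counters=[0,0,0,0,0,0,0,1,1,1,0,0,0,0,2,0,0,0,1,1,0,1,1,0,0,0,0,1,0,0,0,1,1,1,0,0,1,0,0,0,1,0,0,1,0,0,0]
Step 5: insert yg at [8, 20, 22, 30] -> counters=[0,0,0,0,0,0,0,1,2,1,0,0,0,0,2,0,0,0,1,1,1,1,2,0,0,0,0,1,0,0,1,1,1,1,0,0,1,0,0,0,1,0,0,1,0,0,0]
Step 6: insert tre at [30, 37, 40, 43] -> counters=[0,0,0,0,0,0,0,1,2,1,0,0,0,0,2,0,0,0,1,1,1,1,2,0,0,0,0,1,0,0,2,1,1,1,0,0,1,1,0,0,2,0,0,2,0,0,0]
Step 7: insert ort at [4, 17, 36, 38] -> counters=[0,0,0,0,1,0,0,1,2,1,0,0,0,0,2,0,0,1,1,1,1,1,2,0,0,0,0,1,0,0,2,1,1,1,0,0,2,1,1,0,2,0,0,2,0,0,0]
Step 8: insert ge at [11, 14, 32, 40] -> counters=[0,0,0,0,1,0,0,1,2,1,0,1,0,0,3,0,0,1,1,1,1,1,2,0,0,0,0,1,0,0,2,1,2,1,0,0,2,1,1,0,3,0,0,2,0,0,0]
Step 9: insert g at [25, 28, 36, 39] -> counters=[0,0,0,0,1,0,0,1,2,1,0,1,0,0,3,0,0,1,1,1,1,1,2,0,0,1,0,1,1,0,2,1,2,1,0,0,3,1,1,1,3,0,0,2,0,0,0]
Step 10: delete ort at [4, 17, 36, 38] -> counters=[0,0,0,0,0,0,0,1,2,1,0,1,0,0,3,0,0,0,1,1,1,1,2,0,0,1,0,1,1,0,2,1,2,1,0,0,2,1,0,1,3,0,0,2,0,0,0]
Step 11: delete tre at [30, 37, 40, 43] -> counters=[0,0,0,0,0,0,0,1,2,1,0,1,0,0,3,0,0,0,1,1,1,1,2,0,0,1,0,1,1,0,1,1,2,1,0,0,2,0,0,1,2,0,0,1,0,0,0]
Step 12: insert sq at [7, 8, 19, 27] -> counters=[0,0,0,0,0,0,0,2,3,1,0,1,0,0,3,0,0,0,1,2,1,1,2,0,0,1,0,2,1,0,1,1,2,1,0,0,2,0,0,1,2,0,0,1,0,0,0]
Step 13: insert jc at [14, 32, 33, 36] -> counters=[0,0,0,0,0,0,0,2,3,1,0,1,0,0,4,0,0,0,1,2,1,1,2,0,0,1,0,2,1,0,1,1,3,2,0,0,3,0,0,1,2,0,0,1,0,0,0]
Step 14: delete al at [9, 14, 18, 31] -> counters=[0,0,0,0,0,0,0,2,3,0,0,1,0,0,3,0,0,0,0,2,1,1,2,0,0,1,0,2,1,0,1,0,3,2,0,0,3,0,0,1,2,0,0,1,0,0,0]
Step 15: insert al at [9, 14, 18, 31] -> counters=[0,0,0,0,0,0,0,2,3,1,0,1,0,0,4,0,0,0,1,2,1,1,2,0,0,1,0,2,1,0,1,1,3,2,0,0,3,0,0,1,2,0,0,1,0,0,0]
Step 16: insert tre at [30, 37, 40, 43] -> counters=[0,0,0,0,0,0,0,2,3,1,0,1,0,0,4,0,0,0,1,2,1,1,2,0,0,1,0,2,1,0,2,1,3,2,0,0,3,1,0,1,3,0,0,2,0,0,0]
Step 17: insert al at [9, 14, 18, 31] -> counters=[0,0,0,0,0,0,0,2,3,2,0,1,0,0,5,0,0,0,2,2,1,1,2,0,0,1,0,2,1,0,2,2,3,2,0,0,3,1,0,1,3,0,0,2,0,0,0]
Step 18: insert g at [25, 28, 36, 39] -> counters=[0,0,0,0,0,0,0,2,3,2,0,1,0,0,5,0,0,0,2,2,1,1,2,0,0,2,0,2,2,0,2,2,3,2,0,0,4,1,0,2,3,0,0,2,0,0,0]
Final counters=[0,0,0,0,0,0,0,2,3,2,0,1,0,0,5,0,0,0,2,2,1,1,2,0,0,2,0,2,2,0,2,2,3,2,0,0,4,1,0,2,3,0,0,2,0,0,0] -> counters[7]=2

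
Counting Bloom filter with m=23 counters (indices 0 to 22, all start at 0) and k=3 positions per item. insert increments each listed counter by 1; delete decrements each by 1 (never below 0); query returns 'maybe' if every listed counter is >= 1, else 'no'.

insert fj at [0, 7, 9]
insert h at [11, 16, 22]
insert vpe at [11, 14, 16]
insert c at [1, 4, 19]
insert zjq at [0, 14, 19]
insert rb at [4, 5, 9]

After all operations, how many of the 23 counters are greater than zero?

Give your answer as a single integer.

Answer: 11

Derivation:
Step 1: insert fj at [0, 7, 9] -> counters=[1,0,0,0,0,0,0,1,0,1,0,0,0,0,0,0,0,0,0,0,0,0,0]
Step 2: insert h at [11, 16, 22] -> counters=[1,0,0,0,0,0,0,1,0,1,0,1,0,0,0,0,1,0,0,0,0,0,1]
Step 3: insert vpe at [11, 14, 16] -> counters=[1,0,0,0,0,0,0,1,0,1,0,2,0,0,1,0,2,0,0,0,0,0,1]
Step 4: insert c at [1, 4, 19] -> counters=[1,1,0,0,1,0,0,1,0,1,0,2,0,0,1,0,2,0,0,1,0,0,1]
Step 5: insert zjq at [0, 14, 19] -> counters=[2,1,0,0,1,0,0,1,0,1,0,2,0,0,2,0,2,0,0,2,0,0,1]
Step 6: insert rb at [4, 5, 9] -> counters=[2,1,0,0,2,1,0,1,0,2,0,2,0,0,2,0,2,0,0,2,0,0,1]
Final counters=[2,1,0,0,2,1,0,1,0,2,0,2,0,0,2,0,2,0,0,2,0,0,1] -> 11 nonzero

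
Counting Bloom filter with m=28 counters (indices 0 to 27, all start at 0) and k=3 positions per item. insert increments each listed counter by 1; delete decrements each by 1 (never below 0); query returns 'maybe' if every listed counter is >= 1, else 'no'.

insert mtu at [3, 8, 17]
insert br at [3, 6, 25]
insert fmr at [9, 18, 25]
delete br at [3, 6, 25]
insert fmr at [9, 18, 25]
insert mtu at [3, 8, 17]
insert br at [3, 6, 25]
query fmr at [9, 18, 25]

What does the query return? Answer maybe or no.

Step 1: insert mtu at [3, 8, 17] -> counters=[0,0,0,1,0,0,0,0,1,0,0,0,0,0,0,0,0,1,0,0,0,0,0,0,0,0,0,0]
Step 2: insert br at [3, 6, 25] -> counters=[0,0,0,2,0,0,1,0,1,0,0,0,0,0,0,0,0,1,0,0,0,0,0,0,0,1,0,0]
Step 3: insert fmr at [9, 18, 25] -> counters=[0,0,0,2,0,0,1,0,1,1,0,0,0,0,0,0,0,1,1,0,0,0,0,0,0,2,0,0]
Step 4: delete br at [3, 6, 25] -> counters=[0,0,0,1,0,0,0,0,1,1,0,0,0,0,0,0,0,1,1,0,0,0,0,0,0,1,0,0]
Step 5: insert fmr at [9, 18, 25] -> counters=[0,0,0,1,0,0,0,0,1,2,0,0,0,0,0,0,0,1,2,0,0,0,0,0,0,2,0,0]
Step 6: insert mtu at [3, 8, 17] -> counters=[0,0,0,2,0,0,0,0,2,2,0,0,0,0,0,0,0,2,2,0,0,0,0,0,0,2,0,0]
Step 7: insert br at [3, 6, 25] -> counters=[0,0,0,3,0,0,1,0,2,2,0,0,0,0,0,0,0,2,2,0,0,0,0,0,0,3,0,0]
Query fmr: check counters[9]=2 counters[18]=2 counters[25]=3 -> maybe

Answer: maybe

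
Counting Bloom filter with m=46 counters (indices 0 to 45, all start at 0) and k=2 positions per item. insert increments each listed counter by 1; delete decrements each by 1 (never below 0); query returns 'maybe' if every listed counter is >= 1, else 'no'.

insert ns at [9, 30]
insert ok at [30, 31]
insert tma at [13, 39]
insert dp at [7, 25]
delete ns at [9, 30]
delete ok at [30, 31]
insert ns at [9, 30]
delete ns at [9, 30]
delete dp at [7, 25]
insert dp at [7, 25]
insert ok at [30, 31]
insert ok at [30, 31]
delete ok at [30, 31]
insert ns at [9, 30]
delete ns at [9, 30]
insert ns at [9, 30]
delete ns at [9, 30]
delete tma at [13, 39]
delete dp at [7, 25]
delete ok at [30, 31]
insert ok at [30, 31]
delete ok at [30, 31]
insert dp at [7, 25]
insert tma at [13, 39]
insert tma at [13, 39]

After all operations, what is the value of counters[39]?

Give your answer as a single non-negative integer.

Answer: 2

Derivation:
Step 1: insert ns at [9, 30] -> counters=[0,0,0,0,0,0,0,0,0,1,0,0,0,0,0,0,0,0,0,0,0,0,0,0,0,0,0,0,0,0,1,0,0,0,0,0,0,0,0,0,0,0,0,0,0,0]
Step 2: insert ok at [30, 31] -> counters=[0,0,0,0,0,0,0,0,0,1,0,0,0,0,0,0,0,0,0,0,0,0,0,0,0,0,0,0,0,0,2,1,0,0,0,0,0,0,0,0,0,0,0,0,0,0]
Step 3: insert tma at [13, 39] -> counters=[0,0,0,0,0,0,0,0,0,1,0,0,0,1,0,0,0,0,0,0,0,0,0,0,0,0,0,0,0,0,2,1,0,0,0,0,0,0,0,1,0,0,0,0,0,0]
Step 4: insert dp at [7, 25] -> counters=[0,0,0,0,0,0,0,1,0,1,0,0,0,1,0,0,0,0,0,0,0,0,0,0,0,1,0,0,0,0,2,1,0,0,0,0,0,0,0,1,0,0,0,0,0,0]
Step 5: delete ns at [9, 30] -> counters=[0,0,0,0,0,0,0,1,0,0,0,0,0,1,0,0,0,0,0,0,0,0,0,0,0,1,0,0,0,0,1,1,0,0,0,0,0,0,0,1,0,0,0,0,0,0]
Step 6: delete ok at [30, 31] -> counters=[0,0,0,0,0,0,0,1,0,0,0,0,0,1,0,0,0,0,0,0,0,0,0,0,0,1,0,0,0,0,0,0,0,0,0,0,0,0,0,1,0,0,0,0,0,0]
Step 7: insert ns at [9, 30] -> counters=[0,0,0,0,0,0,0,1,0,1,0,0,0,1,0,0,0,0,0,0,0,0,0,0,0,1,0,0,0,0,1,0,0,0,0,0,0,0,0,1,0,0,0,0,0,0]
Step 8: delete ns at [9, 30] -> counters=[0,0,0,0,0,0,0,1,0,0,0,0,0,1,0,0,0,0,0,0,0,0,0,0,0,1,0,0,0,0,0,0,0,0,0,0,0,0,0,1,0,0,0,0,0,0]
Step 9: delete dp at [7, 25] -> counters=[0,0,0,0,0,0,0,0,0,0,0,0,0,1,0,0,0,0,0,0,0,0,0,0,0,0,0,0,0,0,0,0,0,0,0,0,0,0,0,1,0,0,0,0,0,0]
Step 10: insert dp at [7, 25] -> counters=[0,0,0,0,0,0,0,1,0,0,0,0,0,1,0,0,0,0,0,0,0,0,0,0,0,1,0,0,0,0,0,0,0,0,0,0,0,0,0,1,0,0,0,0,0,0]
Step 11: insert ok at [30, 31] -> counters=[0,0,0,0,0,0,0,1,0,0,0,0,0,1,0,0,0,0,0,0,0,0,0,0,0,1,0,0,0,0,1,1,0,0,0,0,0,0,0,1,0,0,0,0,0,0]
Step 12: insert ok at [30, 31] -> counters=[0,0,0,0,0,0,0,1,0,0,0,0,0,1,0,0,0,0,0,0,0,0,0,0,0,1,0,0,0,0,2,2,0,0,0,0,0,0,0,1,0,0,0,0,0,0]
Step 13: delete ok at [30, 31] -> counters=[0,0,0,0,0,0,0,1,0,0,0,0,0,1,0,0,0,0,0,0,0,0,0,0,0,1,0,0,0,0,1,1,0,0,0,0,0,0,0,1,0,0,0,0,0,0]
Step 14: insert ns at [9, 30] -> counters=[0,0,0,0,0,0,0,1,0,1,0,0,0,1,0,0,0,0,0,0,0,0,0,0,0,1,0,0,0,0,2,1,0,0,0,0,0,0,0,1,0,0,0,0,0,0]
Step 15: delete ns at [9, 30] -> counters=[0,0,0,0,0,0,0,1,0,0,0,0,0,1,0,0,0,0,0,0,0,0,0,0,0,1,0,0,0,0,1,1,0,0,0,0,0,0,0,1,0,0,0,0,0,0]
Step 16: insert ns at [9, 30] -> counters=[0,0,0,0,0,0,0,1,0,1,0,0,0,1,0,0,0,0,0,0,0,0,0,0,0,1,0,0,0,0,2,1,0,0,0,0,0,0,0,1,0,0,0,0,0,0]
Step 17: delete ns at [9, 30] -> counters=[0,0,0,0,0,0,0,1,0,0,0,0,0,1,0,0,0,0,0,0,0,0,0,0,0,1,0,0,0,0,1,1,0,0,0,0,0,0,0,1,0,0,0,0,0,0]
Step 18: delete tma at [13, 39] -> counters=[0,0,0,0,0,0,0,1,0,0,0,0,0,0,0,0,0,0,0,0,0,0,0,0,0,1,0,0,0,0,1,1,0,0,0,0,0,0,0,0,0,0,0,0,0,0]
Step 19: delete dp at [7, 25] -> counters=[0,0,0,0,0,0,0,0,0,0,0,0,0,0,0,0,0,0,0,0,0,0,0,0,0,0,0,0,0,0,1,1,0,0,0,0,0,0,0,0,0,0,0,0,0,0]
Step 20: delete ok at [30, 31] -> counters=[0,0,0,0,0,0,0,0,0,0,0,0,0,0,0,0,0,0,0,0,0,0,0,0,0,0,0,0,0,0,0,0,0,0,0,0,0,0,0,0,0,0,0,0,0,0]
Step 21: insert ok at [30, 31] -> counters=[0,0,0,0,0,0,0,0,0,0,0,0,0,0,0,0,0,0,0,0,0,0,0,0,0,0,0,0,0,0,1,1,0,0,0,0,0,0,0,0,0,0,0,0,0,0]
Step 22: delete ok at [30, 31] -> counters=[0,0,0,0,0,0,0,0,0,0,0,0,0,0,0,0,0,0,0,0,0,0,0,0,0,0,0,0,0,0,0,0,0,0,0,0,0,0,0,0,0,0,0,0,0,0]
Step 23: insert dp at [7, 25] -> counters=[0,0,0,0,0,0,0,1,0,0,0,0,0,0,0,0,0,0,0,0,0,0,0,0,0,1,0,0,0,0,0,0,0,0,0,0,0,0,0,0,0,0,0,0,0,0]
Step 24: insert tma at [13, 39] -> counters=[0,0,0,0,0,0,0,1,0,0,0,0,0,1,0,0,0,0,0,0,0,0,0,0,0,1,0,0,0,0,0,0,0,0,0,0,0,0,0,1,0,0,0,0,0,0]
Step 25: insert tma at [13, 39] -> counters=[0,0,0,0,0,0,0,1,0,0,0,0,0,2,0,0,0,0,0,0,0,0,0,0,0,1,0,0,0,0,0,0,0,0,0,0,0,0,0,2,0,0,0,0,0,0]
Final counters=[0,0,0,0,0,0,0,1,0,0,0,0,0,2,0,0,0,0,0,0,0,0,0,0,0,1,0,0,0,0,0,0,0,0,0,0,0,0,0,2,0,0,0,0,0,0] -> counters[39]=2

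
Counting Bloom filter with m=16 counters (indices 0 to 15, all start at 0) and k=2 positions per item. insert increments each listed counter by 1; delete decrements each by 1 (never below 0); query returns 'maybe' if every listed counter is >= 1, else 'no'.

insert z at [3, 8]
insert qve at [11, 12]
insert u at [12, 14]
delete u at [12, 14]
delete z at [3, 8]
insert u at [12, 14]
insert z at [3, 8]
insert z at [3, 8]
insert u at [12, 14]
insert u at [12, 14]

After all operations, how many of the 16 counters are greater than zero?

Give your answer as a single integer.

Step 1: insert z at [3, 8] -> counters=[0,0,0,1,0,0,0,0,1,0,0,0,0,0,0,0]
Step 2: insert qve at [11, 12] -> counters=[0,0,0,1,0,0,0,0,1,0,0,1,1,0,0,0]
Step 3: insert u at [12, 14] -> counters=[0,0,0,1,0,0,0,0,1,0,0,1,2,0,1,0]
Step 4: delete u at [12, 14] -> counters=[0,0,0,1,0,0,0,0,1,0,0,1,1,0,0,0]
Step 5: delete z at [3, 8] -> counters=[0,0,0,0,0,0,0,0,0,0,0,1,1,0,0,0]
Step 6: insert u at [12, 14] -> counters=[0,0,0,0,0,0,0,0,0,0,0,1,2,0,1,0]
Step 7: insert z at [3, 8] -> counters=[0,0,0,1,0,0,0,0,1,0,0,1,2,0,1,0]
Step 8: insert z at [3, 8] -> counters=[0,0,0,2,0,0,0,0,2,0,0,1,2,0,1,0]
Step 9: insert u at [12, 14] -> counters=[0,0,0,2,0,0,0,0,2,0,0,1,3,0,2,0]
Step 10: insert u at [12, 14] -> counters=[0,0,0,2,0,0,0,0,2,0,0,1,4,0,3,0]
Final counters=[0,0,0,2,0,0,0,0,2,0,0,1,4,0,3,0] -> 5 nonzero

Answer: 5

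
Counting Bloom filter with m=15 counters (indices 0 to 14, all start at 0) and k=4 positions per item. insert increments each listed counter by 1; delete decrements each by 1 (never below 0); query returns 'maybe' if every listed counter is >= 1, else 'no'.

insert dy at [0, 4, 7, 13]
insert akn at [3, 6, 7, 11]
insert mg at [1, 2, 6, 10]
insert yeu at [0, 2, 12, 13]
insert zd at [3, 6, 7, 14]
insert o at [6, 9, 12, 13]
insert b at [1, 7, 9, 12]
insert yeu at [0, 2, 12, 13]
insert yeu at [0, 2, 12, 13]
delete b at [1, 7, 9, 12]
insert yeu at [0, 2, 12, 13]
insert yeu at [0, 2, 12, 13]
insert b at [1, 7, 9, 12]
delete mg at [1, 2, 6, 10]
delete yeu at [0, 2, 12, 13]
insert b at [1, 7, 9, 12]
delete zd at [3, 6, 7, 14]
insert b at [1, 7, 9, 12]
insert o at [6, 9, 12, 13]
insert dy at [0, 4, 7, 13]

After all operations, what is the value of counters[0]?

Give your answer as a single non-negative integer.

Answer: 6

Derivation:
Step 1: insert dy at [0, 4, 7, 13] -> counters=[1,0,0,0,1,0,0,1,0,0,0,0,0,1,0]
Step 2: insert akn at [3, 6, 7, 11] -> counters=[1,0,0,1,1,0,1,2,0,0,0,1,0,1,0]
Step 3: insert mg at [1, 2, 6, 10] -> counters=[1,1,1,1,1,0,2,2,0,0,1,1,0,1,0]
Step 4: insert yeu at [0, 2, 12, 13] -> counters=[2,1,2,1,1,0,2,2,0,0,1,1,1,2,0]
Step 5: insert zd at [3, 6, 7, 14] -> counters=[2,1,2,2,1,0,3,3,0,0,1,1,1,2,1]
Step 6: insert o at [6, 9, 12, 13] -> counters=[2,1,2,2,1,0,4,3,0,1,1,1,2,3,1]
Step 7: insert b at [1, 7, 9, 12] -> counters=[2,2,2,2,1,0,4,4,0,2,1,1,3,3,1]
Step 8: insert yeu at [0, 2, 12, 13] -> counters=[3,2,3,2,1,0,4,4,0,2,1,1,4,4,1]
Step 9: insert yeu at [0, 2, 12, 13] -> counters=[4,2,4,2,1,0,4,4,0,2,1,1,5,5,1]
Step 10: delete b at [1, 7, 9, 12] -> counters=[4,1,4,2,1,0,4,3,0,1,1,1,4,5,1]
Step 11: insert yeu at [0, 2, 12, 13] -> counters=[5,1,5,2,1,0,4,3,0,1,1,1,5,6,1]
Step 12: insert yeu at [0, 2, 12, 13] -> counters=[6,1,6,2,1,0,4,3,0,1,1,1,6,7,1]
Step 13: insert b at [1, 7, 9, 12] -> counters=[6,2,6,2,1,0,4,4,0,2,1,1,7,7,1]
Step 14: delete mg at [1, 2, 6, 10] -> counters=[6,1,5,2,1,0,3,4,0,2,0,1,7,7,1]
Step 15: delete yeu at [0, 2, 12, 13] -> counters=[5,1,4,2,1,0,3,4,0,2,0,1,6,6,1]
Step 16: insert b at [1, 7, 9, 12] -> counters=[5,2,4,2,1,0,3,5,0,3,0,1,7,6,1]
Step 17: delete zd at [3, 6, 7, 14] -> counters=[5,2,4,1,1,0,2,4,0,3,0,1,7,6,0]
Step 18: insert b at [1, 7, 9, 12] -> counters=[5,3,4,1,1,0,2,5,0,4,0,1,8,6,0]
Step 19: insert o at [6, 9, 12, 13] -> counters=[5,3,4,1,1,0,3,5,0,5,0,1,9,7,0]
Step 20: insert dy at [0, 4, 7, 13] -> counters=[6,3,4,1,2,0,3,6,0,5,0,1,9,8,0]
Final counters=[6,3,4,1,2,0,3,6,0,5,0,1,9,8,0] -> counters[0]=6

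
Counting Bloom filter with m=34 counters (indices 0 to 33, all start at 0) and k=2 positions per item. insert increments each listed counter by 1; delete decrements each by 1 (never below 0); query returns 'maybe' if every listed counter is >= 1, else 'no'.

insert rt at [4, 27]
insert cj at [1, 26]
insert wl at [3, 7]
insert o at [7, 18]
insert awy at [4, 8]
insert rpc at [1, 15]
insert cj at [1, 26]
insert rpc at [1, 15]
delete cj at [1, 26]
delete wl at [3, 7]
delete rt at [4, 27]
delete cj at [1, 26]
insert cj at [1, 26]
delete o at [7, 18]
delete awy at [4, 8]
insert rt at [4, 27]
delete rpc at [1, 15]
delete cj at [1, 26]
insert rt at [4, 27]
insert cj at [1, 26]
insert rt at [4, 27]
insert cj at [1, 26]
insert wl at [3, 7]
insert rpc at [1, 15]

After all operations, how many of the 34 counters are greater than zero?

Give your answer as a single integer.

Answer: 7

Derivation:
Step 1: insert rt at [4, 27] -> counters=[0,0,0,0,1,0,0,0,0,0,0,0,0,0,0,0,0,0,0,0,0,0,0,0,0,0,0,1,0,0,0,0,0,0]
Step 2: insert cj at [1, 26] -> counters=[0,1,0,0,1,0,0,0,0,0,0,0,0,0,0,0,0,0,0,0,0,0,0,0,0,0,1,1,0,0,0,0,0,0]
Step 3: insert wl at [3, 7] -> counters=[0,1,0,1,1,0,0,1,0,0,0,0,0,0,0,0,0,0,0,0,0,0,0,0,0,0,1,1,0,0,0,0,0,0]
Step 4: insert o at [7, 18] -> counters=[0,1,0,1,1,0,0,2,0,0,0,0,0,0,0,0,0,0,1,0,0,0,0,0,0,0,1,1,0,0,0,0,0,0]
Step 5: insert awy at [4, 8] -> counters=[0,1,0,1,2,0,0,2,1,0,0,0,0,0,0,0,0,0,1,0,0,0,0,0,0,0,1,1,0,0,0,0,0,0]
Step 6: insert rpc at [1, 15] -> counters=[0,2,0,1,2,0,0,2,1,0,0,0,0,0,0,1,0,0,1,0,0,0,0,0,0,0,1,1,0,0,0,0,0,0]
Step 7: insert cj at [1, 26] -> counters=[0,3,0,1,2,0,0,2,1,0,0,0,0,0,0,1,0,0,1,0,0,0,0,0,0,0,2,1,0,0,0,0,0,0]
Step 8: insert rpc at [1, 15] -> counters=[0,4,0,1,2,0,0,2,1,0,0,0,0,0,0,2,0,0,1,0,0,0,0,0,0,0,2,1,0,0,0,0,0,0]
Step 9: delete cj at [1, 26] -> counters=[0,3,0,1,2,0,0,2,1,0,0,0,0,0,0,2,0,0,1,0,0,0,0,0,0,0,1,1,0,0,0,0,0,0]
Step 10: delete wl at [3, 7] -> counters=[0,3,0,0,2,0,0,1,1,0,0,0,0,0,0,2,0,0,1,0,0,0,0,0,0,0,1,1,0,0,0,0,0,0]
Step 11: delete rt at [4, 27] -> counters=[0,3,0,0,1,0,0,1,1,0,0,0,0,0,0,2,0,0,1,0,0,0,0,0,0,0,1,0,0,0,0,0,0,0]
Step 12: delete cj at [1, 26] -> counters=[0,2,0,0,1,0,0,1,1,0,0,0,0,0,0,2,0,0,1,0,0,0,0,0,0,0,0,0,0,0,0,0,0,0]
Step 13: insert cj at [1, 26] -> counters=[0,3,0,0,1,0,0,1,1,0,0,0,0,0,0,2,0,0,1,0,0,0,0,0,0,0,1,0,0,0,0,0,0,0]
Step 14: delete o at [7, 18] -> counters=[0,3,0,0,1,0,0,0,1,0,0,0,0,0,0,2,0,0,0,0,0,0,0,0,0,0,1,0,0,0,0,0,0,0]
Step 15: delete awy at [4, 8] -> counters=[0,3,0,0,0,0,0,0,0,0,0,0,0,0,0,2,0,0,0,0,0,0,0,0,0,0,1,0,0,0,0,0,0,0]
Step 16: insert rt at [4, 27] -> counters=[0,3,0,0,1,0,0,0,0,0,0,0,0,0,0,2,0,0,0,0,0,0,0,0,0,0,1,1,0,0,0,0,0,0]
Step 17: delete rpc at [1, 15] -> counters=[0,2,0,0,1,0,0,0,0,0,0,0,0,0,0,1,0,0,0,0,0,0,0,0,0,0,1,1,0,0,0,0,0,0]
Step 18: delete cj at [1, 26] -> counters=[0,1,0,0,1,0,0,0,0,0,0,0,0,0,0,1,0,0,0,0,0,0,0,0,0,0,0,1,0,0,0,0,0,0]
Step 19: insert rt at [4, 27] -> counters=[0,1,0,0,2,0,0,0,0,0,0,0,0,0,0,1,0,0,0,0,0,0,0,0,0,0,0,2,0,0,0,0,0,0]
Step 20: insert cj at [1, 26] -> counters=[0,2,0,0,2,0,0,0,0,0,0,0,0,0,0,1,0,0,0,0,0,0,0,0,0,0,1,2,0,0,0,0,0,0]
Step 21: insert rt at [4, 27] -> counters=[0,2,0,0,3,0,0,0,0,0,0,0,0,0,0,1,0,0,0,0,0,0,0,0,0,0,1,3,0,0,0,0,0,0]
Step 22: insert cj at [1, 26] -> counters=[0,3,0,0,3,0,0,0,0,0,0,0,0,0,0,1,0,0,0,0,0,0,0,0,0,0,2,3,0,0,0,0,0,0]
Step 23: insert wl at [3, 7] -> counters=[0,3,0,1,3,0,0,1,0,0,0,0,0,0,0,1,0,0,0,0,0,0,0,0,0,0,2,3,0,0,0,0,0,0]
Step 24: insert rpc at [1, 15] -> counters=[0,4,0,1,3,0,0,1,0,0,0,0,0,0,0,2,0,0,0,0,0,0,0,0,0,0,2,3,0,0,0,0,0,0]
Final counters=[0,4,0,1,3,0,0,1,0,0,0,0,0,0,0,2,0,0,0,0,0,0,0,0,0,0,2,3,0,0,0,0,0,0] -> 7 nonzero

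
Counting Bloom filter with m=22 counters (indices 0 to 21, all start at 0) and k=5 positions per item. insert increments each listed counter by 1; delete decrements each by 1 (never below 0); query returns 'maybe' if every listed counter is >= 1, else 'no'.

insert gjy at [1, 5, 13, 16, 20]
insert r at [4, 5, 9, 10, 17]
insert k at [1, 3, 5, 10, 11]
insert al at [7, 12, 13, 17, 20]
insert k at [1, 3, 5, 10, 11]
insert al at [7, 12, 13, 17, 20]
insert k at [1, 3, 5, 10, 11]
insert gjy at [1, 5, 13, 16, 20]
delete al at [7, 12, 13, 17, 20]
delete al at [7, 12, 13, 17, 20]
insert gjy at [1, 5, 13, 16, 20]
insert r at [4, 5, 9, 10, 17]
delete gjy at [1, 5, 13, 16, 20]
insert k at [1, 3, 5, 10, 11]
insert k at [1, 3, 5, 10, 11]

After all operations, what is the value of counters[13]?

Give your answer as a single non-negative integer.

Step 1: insert gjy at [1, 5, 13, 16, 20] -> counters=[0,1,0,0,0,1,0,0,0,0,0,0,0,1,0,0,1,0,0,0,1,0]
Step 2: insert r at [4, 5, 9, 10, 17] -> counters=[0,1,0,0,1,2,0,0,0,1,1,0,0,1,0,0,1,1,0,0,1,0]
Step 3: insert k at [1, 3, 5, 10, 11] -> counters=[0,2,0,1,1,3,0,0,0,1,2,1,0,1,0,0,1,1,0,0,1,0]
Step 4: insert al at [7, 12, 13, 17, 20] -> counters=[0,2,0,1,1,3,0,1,0,1,2,1,1,2,0,0,1,2,0,0,2,0]
Step 5: insert k at [1, 3, 5, 10, 11] -> counters=[0,3,0,2,1,4,0,1,0,1,3,2,1,2,0,0,1,2,0,0,2,0]
Step 6: insert al at [7, 12, 13, 17, 20] -> counters=[0,3,0,2,1,4,0,2,0,1,3,2,2,3,0,0,1,3,0,0,3,0]
Step 7: insert k at [1, 3, 5, 10, 11] -> counters=[0,4,0,3,1,5,0,2,0,1,4,3,2,3,0,0,1,3,0,0,3,0]
Step 8: insert gjy at [1, 5, 13, 16, 20] -> counters=[0,5,0,3,1,6,0,2,0,1,4,3,2,4,0,0,2,3,0,0,4,0]
Step 9: delete al at [7, 12, 13, 17, 20] -> counters=[0,5,0,3,1,6,0,1,0,1,4,3,1,3,0,0,2,2,0,0,3,0]
Step 10: delete al at [7, 12, 13, 17, 20] -> counters=[0,5,0,3,1,6,0,0,0,1,4,3,0,2,0,0,2,1,0,0,2,0]
Step 11: insert gjy at [1, 5, 13, 16, 20] -> counters=[0,6,0,3,1,7,0,0,0,1,4,3,0,3,0,0,3,1,0,0,3,0]
Step 12: insert r at [4, 5, 9, 10, 17] -> counters=[0,6,0,3,2,8,0,0,0,2,5,3,0,3,0,0,3,2,0,0,3,0]
Step 13: delete gjy at [1, 5, 13, 16, 20] -> counters=[0,5,0,3,2,7,0,0,0,2,5,3,0,2,0,0,2,2,0,0,2,0]
Step 14: insert k at [1, 3, 5, 10, 11] -> counters=[0,6,0,4,2,8,0,0,0,2,6,4,0,2,0,0,2,2,0,0,2,0]
Step 15: insert k at [1, 3, 5, 10, 11] -> counters=[0,7,0,5,2,9,0,0,0,2,7,5,0,2,0,0,2,2,0,0,2,0]
Final counters=[0,7,0,5,2,9,0,0,0,2,7,5,0,2,0,0,2,2,0,0,2,0] -> counters[13]=2

Answer: 2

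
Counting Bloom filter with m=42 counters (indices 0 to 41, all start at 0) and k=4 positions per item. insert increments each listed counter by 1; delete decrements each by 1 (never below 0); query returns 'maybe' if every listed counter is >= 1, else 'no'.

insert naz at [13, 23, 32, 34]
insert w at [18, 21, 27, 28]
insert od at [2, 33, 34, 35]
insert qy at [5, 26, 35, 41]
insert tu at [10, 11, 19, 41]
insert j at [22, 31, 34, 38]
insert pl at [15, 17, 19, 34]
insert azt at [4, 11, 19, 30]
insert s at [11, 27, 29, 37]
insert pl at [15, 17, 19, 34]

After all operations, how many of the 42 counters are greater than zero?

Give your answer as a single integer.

Step 1: insert naz at [13, 23, 32, 34] -> counters=[0,0,0,0,0,0,0,0,0,0,0,0,0,1,0,0,0,0,0,0,0,0,0,1,0,0,0,0,0,0,0,0,1,0,1,0,0,0,0,0,0,0]
Step 2: insert w at [18, 21, 27, 28] -> counters=[0,0,0,0,0,0,0,0,0,0,0,0,0,1,0,0,0,0,1,0,0,1,0,1,0,0,0,1,1,0,0,0,1,0,1,0,0,0,0,0,0,0]
Step 3: insert od at [2, 33, 34, 35] -> counters=[0,0,1,0,0,0,0,0,0,0,0,0,0,1,0,0,0,0,1,0,0,1,0,1,0,0,0,1,1,0,0,0,1,1,2,1,0,0,0,0,0,0]
Step 4: insert qy at [5, 26, 35, 41] -> counters=[0,0,1,0,0,1,0,0,0,0,0,0,0,1,0,0,0,0,1,0,0,1,0,1,0,0,1,1,1,0,0,0,1,1,2,2,0,0,0,0,0,1]
Step 5: insert tu at [10, 11, 19, 41] -> counters=[0,0,1,0,0,1,0,0,0,0,1,1,0,1,0,0,0,0,1,1,0,1,0,1,0,0,1,1,1,0,0,0,1,1,2,2,0,0,0,0,0,2]
Step 6: insert j at [22, 31, 34, 38] -> counters=[0,0,1,0,0,1,0,0,0,0,1,1,0,1,0,0,0,0,1,1,0,1,1,1,0,0,1,1,1,0,0,1,1,1,3,2,0,0,1,0,0,2]
Step 7: insert pl at [15, 17, 19, 34] -> counters=[0,0,1,0,0,1,0,0,0,0,1,1,0,1,0,1,0,1,1,2,0,1,1,1,0,0,1,1,1,0,0,1,1,1,4,2,0,0,1,0,0,2]
Step 8: insert azt at [4, 11, 19, 30] -> counters=[0,0,1,0,1,1,0,0,0,0,1,2,0,1,0,1,0,1,1,3,0,1,1,1,0,0,1,1,1,0,1,1,1,1,4,2,0,0,1,0,0,2]
Step 9: insert s at [11, 27, 29, 37] -> counters=[0,0,1,0,1,1,0,0,0,0,1,3,0,1,0,1,0,1,1,3,0,1,1,1,0,0,1,2,1,1,1,1,1,1,4,2,0,1,1,0,0,2]
Step 10: insert pl at [15, 17, 19, 34] -> counters=[0,0,1,0,1,1,0,0,0,0,1,3,0,1,0,2,0,2,1,4,0,1,1,1,0,0,1,2,1,1,1,1,1,1,5,2,0,1,1,0,0,2]
Final counters=[0,0,1,0,1,1,0,0,0,0,1,3,0,1,0,2,0,2,1,4,0,1,1,1,0,0,1,2,1,1,1,1,1,1,5,2,0,1,1,0,0,2] -> 26 nonzero

Answer: 26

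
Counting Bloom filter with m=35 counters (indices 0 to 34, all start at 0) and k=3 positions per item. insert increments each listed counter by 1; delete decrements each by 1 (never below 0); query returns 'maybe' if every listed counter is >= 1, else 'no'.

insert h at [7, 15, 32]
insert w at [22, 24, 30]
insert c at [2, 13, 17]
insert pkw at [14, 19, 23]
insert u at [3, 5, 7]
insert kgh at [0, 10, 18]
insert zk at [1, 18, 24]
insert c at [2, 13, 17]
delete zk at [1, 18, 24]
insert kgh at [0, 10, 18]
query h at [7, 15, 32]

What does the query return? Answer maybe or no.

Answer: maybe

Derivation:
Step 1: insert h at [7, 15, 32] -> counters=[0,0,0,0,0,0,0,1,0,0,0,0,0,0,0,1,0,0,0,0,0,0,0,0,0,0,0,0,0,0,0,0,1,0,0]
Step 2: insert w at [22, 24, 30] -> counters=[0,0,0,0,0,0,0,1,0,0,0,0,0,0,0,1,0,0,0,0,0,0,1,0,1,0,0,0,0,0,1,0,1,0,0]
Step 3: insert c at [2, 13, 17] -> counters=[0,0,1,0,0,0,0,1,0,0,0,0,0,1,0,1,0,1,0,0,0,0,1,0,1,0,0,0,0,0,1,0,1,0,0]
Step 4: insert pkw at [14, 19, 23] -> counters=[0,0,1,0,0,0,0,1,0,0,0,0,0,1,1,1,0,1,0,1,0,0,1,1,1,0,0,0,0,0,1,0,1,0,0]
Step 5: insert u at [3, 5, 7] -> counters=[0,0,1,1,0,1,0,2,0,0,0,0,0,1,1,1,0,1,0,1,0,0,1,1,1,0,0,0,0,0,1,0,1,0,0]
Step 6: insert kgh at [0, 10, 18] -> counters=[1,0,1,1,0,1,0,2,0,0,1,0,0,1,1,1,0,1,1,1,0,0,1,1,1,0,0,0,0,0,1,0,1,0,0]
Step 7: insert zk at [1, 18, 24] -> counters=[1,1,1,1,0,1,0,2,0,0,1,0,0,1,1,1,0,1,2,1,0,0,1,1,2,0,0,0,0,0,1,0,1,0,0]
Step 8: insert c at [2, 13, 17] -> counters=[1,1,2,1,0,1,0,2,0,0,1,0,0,2,1,1,0,2,2,1,0,0,1,1,2,0,0,0,0,0,1,0,1,0,0]
Step 9: delete zk at [1, 18, 24] -> counters=[1,0,2,1,0,1,0,2,0,0,1,0,0,2,1,1,0,2,1,1,0,0,1,1,1,0,0,0,0,0,1,0,1,0,0]
Step 10: insert kgh at [0, 10, 18] -> counters=[2,0,2,1,0,1,0,2,0,0,2,0,0,2,1,1,0,2,2,1,0,0,1,1,1,0,0,0,0,0,1,0,1,0,0]
Query h: check counters[7]=2 counters[15]=1 counters[32]=1 -> maybe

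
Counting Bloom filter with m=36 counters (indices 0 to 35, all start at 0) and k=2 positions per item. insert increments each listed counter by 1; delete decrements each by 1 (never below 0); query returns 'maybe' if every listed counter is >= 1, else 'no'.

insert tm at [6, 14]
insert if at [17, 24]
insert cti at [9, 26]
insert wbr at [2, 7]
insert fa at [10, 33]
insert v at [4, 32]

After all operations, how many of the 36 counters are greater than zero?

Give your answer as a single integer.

Answer: 12

Derivation:
Step 1: insert tm at [6, 14] -> counters=[0,0,0,0,0,0,1,0,0,0,0,0,0,0,1,0,0,0,0,0,0,0,0,0,0,0,0,0,0,0,0,0,0,0,0,0]
Step 2: insert if at [17, 24] -> counters=[0,0,0,0,0,0,1,0,0,0,0,0,0,0,1,0,0,1,0,0,0,0,0,0,1,0,0,0,0,0,0,0,0,0,0,0]
Step 3: insert cti at [9, 26] -> counters=[0,0,0,0,0,0,1,0,0,1,0,0,0,0,1,0,0,1,0,0,0,0,0,0,1,0,1,0,0,0,0,0,0,0,0,0]
Step 4: insert wbr at [2, 7] -> counters=[0,0,1,0,0,0,1,1,0,1,0,0,0,0,1,0,0,1,0,0,0,0,0,0,1,0,1,0,0,0,0,0,0,0,0,0]
Step 5: insert fa at [10, 33] -> counters=[0,0,1,0,0,0,1,1,0,1,1,0,0,0,1,0,0,1,0,0,0,0,0,0,1,0,1,0,0,0,0,0,0,1,0,0]
Step 6: insert v at [4, 32] -> counters=[0,0,1,0,1,0,1,1,0,1,1,0,0,0,1,0,0,1,0,0,0,0,0,0,1,0,1,0,0,0,0,0,1,1,0,0]
Final counters=[0,0,1,0,1,0,1,1,0,1,1,0,0,0,1,0,0,1,0,0,0,0,0,0,1,0,1,0,0,0,0,0,1,1,0,0] -> 12 nonzero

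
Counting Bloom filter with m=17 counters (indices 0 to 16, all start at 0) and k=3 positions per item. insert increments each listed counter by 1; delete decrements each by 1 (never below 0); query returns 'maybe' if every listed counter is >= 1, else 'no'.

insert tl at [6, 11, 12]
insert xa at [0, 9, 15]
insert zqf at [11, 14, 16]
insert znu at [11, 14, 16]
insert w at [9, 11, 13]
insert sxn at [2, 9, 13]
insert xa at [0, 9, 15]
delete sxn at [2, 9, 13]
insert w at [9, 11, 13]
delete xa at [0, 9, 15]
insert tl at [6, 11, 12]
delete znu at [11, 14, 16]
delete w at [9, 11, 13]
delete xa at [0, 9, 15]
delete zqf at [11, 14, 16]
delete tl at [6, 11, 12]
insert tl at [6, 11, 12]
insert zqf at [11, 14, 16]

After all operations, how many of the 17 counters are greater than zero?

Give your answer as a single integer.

Answer: 7

Derivation:
Step 1: insert tl at [6, 11, 12] -> counters=[0,0,0,0,0,0,1,0,0,0,0,1,1,0,0,0,0]
Step 2: insert xa at [0, 9, 15] -> counters=[1,0,0,0,0,0,1,0,0,1,0,1,1,0,0,1,0]
Step 3: insert zqf at [11, 14, 16] -> counters=[1,0,0,0,0,0,1,0,0,1,0,2,1,0,1,1,1]
Step 4: insert znu at [11, 14, 16] -> counters=[1,0,0,0,0,0,1,0,0,1,0,3,1,0,2,1,2]
Step 5: insert w at [9, 11, 13] -> counters=[1,0,0,0,0,0,1,0,0,2,0,4,1,1,2,1,2]
Step 6: insert sxn at [2, 9, 13] -> counters=[1,0,1,0,0,0,1,0,0,3,0,4,1,2,2,1,2]
Step 7: insert xa at [0, 9, 15] -> counters=[2,0,1,0,0,0,1,0,0,4,0,4,1,2,2,2,2]
Step 8: delete sxn at [2, 9, 13] -> counters=[2,0,0,0,0,0,1,0,0,3,0,4,1,1,2,2,2]
Step 9: insert w at [9, 11, 13] -> counters=[2,0,0,0,0,0,1,0,0,4,0,5,1,2,2,2,2]
Step 10: delete xa at [0, 9, 15] -> counters=[1,0,0,0,0,0,1,0,0,3,0,5,1,2,2,1,2]
Step 11: insert tl at [6, 11, 12] -> counters=[1,0,0,0,0,0,2,0,0,3,0,6,2,2,2,1,2]
Step 12: delete znu at [11, 14, 16] -> counters=[1,0,0,0,0,0,2,0,0,3,0,5,2,2,1,1,1]
Step 13: delete w at [9, 11, 13] -> counters=[1,0,0,0,0,0,2,0,0,2,0,4,2,1,1,1,1]
Step 14: delete xa at [0, 9, 15] -> counters=[0,0,0,0,0,0,2,0,0,1,0,4,2,1,1,0,1]
Step 15: delete zqf at [11, 14, 16] -> counters=[0,0,0,0,0,0,2,0,0,1,0,3,2,1,0,0,0]
Step 16: delete tl at [6, 11, 12] -> counters=[0,0,0,0,0,0,1,0,0,1,0,2,1,1,0,0,0]
Step 17: insert tl at [6, 11, 12] -> counters=[0,0,0,0,0,0,2,0,0,1,0,3,2,1,0,0,0]
Step 18: insert zqf at [11, 14, 16] -> counters=[0,0,0,0,0,0,2,0,0,1,0,4,2,1,1,0,1]
Final counters=[0,0,0,0,0,0,2,0,0,1,0,4,2,1,1,0,1] -> 7 nonzero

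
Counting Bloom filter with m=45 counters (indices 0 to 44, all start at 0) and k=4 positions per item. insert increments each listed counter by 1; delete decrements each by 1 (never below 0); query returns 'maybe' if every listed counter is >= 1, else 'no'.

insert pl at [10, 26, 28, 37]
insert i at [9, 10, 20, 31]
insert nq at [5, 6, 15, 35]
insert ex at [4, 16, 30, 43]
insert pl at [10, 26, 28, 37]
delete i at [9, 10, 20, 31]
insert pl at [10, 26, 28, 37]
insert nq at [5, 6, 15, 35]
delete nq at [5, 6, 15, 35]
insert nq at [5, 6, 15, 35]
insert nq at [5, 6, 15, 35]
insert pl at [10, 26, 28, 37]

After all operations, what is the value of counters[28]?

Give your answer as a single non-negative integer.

Step 1: insert pl at [10, 26, 28, 37] -> counters=[0,0,0,0,0,0,0,0,0,0,1,0,0,0,0,0,0,0,0,0,0,0,0,0,0,0,1,0,1,0,0,0,0,0,0,0,0,1,0,0,0,0,0,0,0]
Step 2: insert i at [9, 10, 20, 31] -> counters=[0,0,0,0,0,0,0,0,0,1,2,0,0,0,0,0,0,0,0,0,1,0,0,0,0,0,1,0,1,0,0,1,0,0,0,0,0,1,0,0,0,0,0,0,0]
Step 3: insert nq at [5, 6, 15, 35] -> counters=[0,0,0,0,0,1,1,0,0,1,2,0,0,0,0,1,0,0,0,0,1,0,0,0,0,0,1,0,1,0,0,1,0,0,0,1,0,1,0,0,0,0,0,0,0]
Step 4: insert ex at [4, 16, 30, 43] -> counters=[0,0,0,0,1,1,1,0,0,1,2,0,0,0,0,1,1,0,0,0,1,0,0,0,0,0,1,0,1,0,1,1,0,0,0,1,0,1,0,0,0,0,0,1,0]
Step 5: insert pl at [10, 26, 28, 37] -> counters=[0,0,0,0,1,1,1,0,0,1,3,0,0,0,0,1,1,0,0,0,1,0,0,0,0,0,2,0,2,0,1,1,0,0,0,1,0,2,0,0,0,0,0,1,0]
Step 6: delete i at [9, 10, 20, 31] -> counters=[0,0,0,0,1,1,1,0,0,0,2,0,0,0,0,1,1,0,0,0,0,0,0,0,0,0,2,0,2,0,1,0,0,0,0,1,0,2,0,0,0,0,0,1,0]
Step 7: insert pl at [10, 26, 28, 37] -> counters=[0,0,0,0,1,1,1,0,0,0,3,0,0,0,0,1,1,0,0,0,0,0,0,0,0,0,3,0,3,0,1,0,0,0,0,1,0,3,0,0,0,0,0,1,0]
Step 8: insert nq at [5, 6, 15, 35] -> counters=[0,0,0,0,1,2,2,0,0,0,3,0,0,0,0,2,1,0,0,0,0,0,0,0,0,0,3,0,3,0,1,0,0,0,0,2,0,3,0,0,0,0,0,1,0]
Step 9: delete nq at [5, 6, 15, 35] -> counters=[0,0,0,0,1,1,1,0,0,0,3,0,0,0,0,1,1,0,0,0,0,0,0,0,0,0,3,0,3,0,1,0,0,0,0,1,0,3,0,0,0,0,0,1,0]
Step 10: insert nq at [5, 6, 15, 35] -> counters=[0,0,0,0,1,2,2,0,0,0,3,0,0,0,0,2,1,0,0,0,0,0,0,0,0,0,3,0,3,0,1,0,0,0,0,2,0,3,0,0,0,0,0,1,0]
Step 11: insert nq at [5, 6, 15, 35] -> counters=[0,0,0,0,1,3,3,0,0,0,3,0,0,0,0,3,1,0,0,0,0,0,0,0,0,0,3,0,3,0,1,0,0,0,0,3,0,3,0,0,0,0,0,1,0]
Step 12: insert pl at [10, 26, 28, 37] -> counters=[0,0,0,0,1,3,3,0,0,0,4,0,0,0,0,3,1,0,0,0,0,0,0,0,0,0,4,0,4,0,1,0,0,0,0,3,0,4,0,0,0,0,0,1,0]
Final counters=[0,0,0,0,1,3,3,0,0,0,4,0,0,0,0,3,1,0,0,0,0,0,0,0,0,0,4,0,4,0,1,0,0,0,0,3,0,4,0,0,0,0,0,1,0] -> counters[28]=4

Answer: 4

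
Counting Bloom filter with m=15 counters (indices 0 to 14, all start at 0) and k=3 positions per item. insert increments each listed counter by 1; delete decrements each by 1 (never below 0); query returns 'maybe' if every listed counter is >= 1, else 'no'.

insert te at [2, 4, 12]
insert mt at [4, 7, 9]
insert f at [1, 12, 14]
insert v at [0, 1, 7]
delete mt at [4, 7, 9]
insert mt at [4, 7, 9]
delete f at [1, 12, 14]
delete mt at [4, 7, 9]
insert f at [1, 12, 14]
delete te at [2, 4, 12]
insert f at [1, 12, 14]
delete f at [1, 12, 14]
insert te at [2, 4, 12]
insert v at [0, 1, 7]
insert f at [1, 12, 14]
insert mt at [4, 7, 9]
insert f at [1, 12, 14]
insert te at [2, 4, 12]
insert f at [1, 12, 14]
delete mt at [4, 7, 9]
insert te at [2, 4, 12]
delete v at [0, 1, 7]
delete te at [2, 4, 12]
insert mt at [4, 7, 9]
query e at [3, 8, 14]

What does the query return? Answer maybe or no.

Step 1: insert te at [2, 4, 12] -> counters=[0,0,1,0,1,0,0,0,0,0,0,0,1,0,0]
Step 2: insert mt at [4, 7, 9] -> counters=[0,0,1,0,2,0,0,1,0,1,0,0,1,0,0]
Step 3: insert f at [1, 12, 14] -> counters=[0,1,1,0,2,0,0,1,0,1,0,0,2,0,1]
Step 4: insert v at [0, 1, 7] -> counters=[1,2,1,0,2,0,0,2,0,1,0,0,2,0,1]
Step 5: delete mt at [4, 7, 9] -> counters=[1,2,1,0,1,0,0,1,0,0,0,0,2,0,1]
Step 6: insert mt at [4, 7, 9] -> counters=[1,2,1,0,2,0,0,2,0,1,0,0,2,0,1]
Step 7: delete f at [1, 12, 14] -> counters=[1,1,1,0,2,0,0,2,0,1,0,0,1,0,0]
Step 8: delete mt at [4, 7, 9] -> counters=[1,1,1,0,1,0,0,1,0,0,0,0,1,0,0]
Step 9: insert f at [1, 12, 14] -> counters=[1,2,1,0,1,0,0,1,0,0,0,0,2,0,1]
Step 10: delete te at [2, 4, 12] -> counters=[1,2,0,0,0,0,0,1,0,0,0,0,1,0,1]
Step 11: insert f at [1, 12, 14] -> counters=[1,3,0,0,0,0,0,1,0,0,0,0,2,0,2]
Step 12: delete f at [1, 12, 14] -> counters=[1,2,0,0,0,0,0,1,0,0,0,0,1,0,1]
Step 13: insert te at [2, 4, 12] -> counters=[1,2,1,0,1,0,0,1,0,0,0,0,2,0,1]
Step 14: insert v at [0, 1, 7] -> counters=[2,3,1,0,1,0,0,2,0,0,0,0,2,0,1]
Step 15: insert f at [1, 12, 14] -> counters=[2,4,1,0,1,0,0,2,0,0,0,0,3,0,2]
Step 16: insert mt at [4, 7, 9] -> counters=[2,4,1,0,2,0,0,3,0,1,0,0,3,0,2]
Step 17: insert f at [1, 12, 14] -> counters=[2,5,1,0,2,0,0,3,0,1,0,0,4,0,3]
Step 18: insert te at [2, 4, 12] -> counters=[2,5,2,0,3,0,0,3,0,1,0,0,5,0,3]
Step 19: insert f at [1, 12, 14] -> counters=[2,6,2,0,3,0,0,3,0,1,0,0,6,0,4]
Step 20: delete mt at [4, 7, 9] -> counters=[2,6,2,0,2,0,0,2,0,0,0,0,6,0,4]
Step 21: insert te at [2, 4, 12] -> counters=[2,6,3,0,3,0,0,2,0,0,0,0,7,0,4]
Step 22: delete v at [0, 1, 7] -> counters=[1,5,3,0,3,0,0,1,0,0,0,0,7,0,4]
Step 23: delete te at [2, 4, 12] -> counters=[1,5,2,0,2,0,0,1,0,0,0,0,6,0,4]
Step 24: insert mt at [4, 7, 9] -> counters=[1,5,2,0,3,0,0,2,0,1,0,0,6,0,4]
Query e: check counters[3]=0 counters[8]=0 counters[14]=4 -> no

Answer: no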